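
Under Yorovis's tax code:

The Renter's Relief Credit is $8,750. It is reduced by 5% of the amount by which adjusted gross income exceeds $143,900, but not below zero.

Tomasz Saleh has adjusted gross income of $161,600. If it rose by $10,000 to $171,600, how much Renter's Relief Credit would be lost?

$500

At $161,600 — 5% of the $17,700 excess over $143,900 is $885; credit = $8,750 − $885 = $7,865.
At $171,600 — 5% of the $27,700 excess over $143,900 is $1,385; credit = $8,750 − $1,385 = $7,365.
Lost: $7,865 − $7,365 = $500.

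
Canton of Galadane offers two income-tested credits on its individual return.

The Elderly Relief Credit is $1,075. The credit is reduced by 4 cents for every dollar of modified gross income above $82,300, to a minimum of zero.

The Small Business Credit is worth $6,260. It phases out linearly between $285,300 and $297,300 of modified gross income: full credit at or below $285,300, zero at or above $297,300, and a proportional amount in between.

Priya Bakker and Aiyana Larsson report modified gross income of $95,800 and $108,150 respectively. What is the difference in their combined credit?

$494

Priya ($95,800): Elderly Relief Credit: 4% of the $13,500 excess over $82,300 is $540; credit = $1,075 − $540 = $535. Small Business Credit: $95,800 is at or below the $285,300 threshold, so the full $6,260 applies. total $535 + $6,260 = $6,795
Aiyana ($108,150): Elderly Relief Credit: 4% of the $25,850 excess over $82,300 is $1,034; credit = $1,075 − $1,034 = $41. Small Business Credit: $108,150 is at or below the $285,300 threshold, so the full $6,260 applies. total $41 + $6,260 = $6,301
Difference: |$6,795 − $6,301| = $494.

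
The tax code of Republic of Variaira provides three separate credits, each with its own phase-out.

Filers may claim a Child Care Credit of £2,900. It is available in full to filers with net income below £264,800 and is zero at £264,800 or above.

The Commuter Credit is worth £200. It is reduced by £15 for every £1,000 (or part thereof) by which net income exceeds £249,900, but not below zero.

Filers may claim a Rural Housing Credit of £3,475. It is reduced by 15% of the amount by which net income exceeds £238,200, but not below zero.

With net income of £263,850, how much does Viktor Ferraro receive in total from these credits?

£2,900

Child Care Credit: £263,850 is below the £264,800 cutoff, so the full £2,900 applies.
Commuter Credit: income exceeds £249,900 by £13,950 → 14 increments × £15 = £210 ≥ base, so the credit is £0.
Rural Housing Credit: 15% of the £25,650 excess over £238,200 is £3,847.50 ≥ base, so the credit is £0.
Total: £2,900 + £0 + £0 = £2,900.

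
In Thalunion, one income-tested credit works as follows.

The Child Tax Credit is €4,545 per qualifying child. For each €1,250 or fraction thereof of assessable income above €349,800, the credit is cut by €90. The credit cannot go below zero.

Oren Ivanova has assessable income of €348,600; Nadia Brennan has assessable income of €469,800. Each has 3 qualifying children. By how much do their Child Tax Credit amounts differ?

€8,640

Oren (€348,600): Child Tax Credit: base = 3 × €4,545 = €13,635. €348,600 is at or below the €349,800 threshold, so the full €13,635 applies.
Nadia (€469,800): Child Tax Credit: base = 3 × €4,545 = €13,635. income exceeds €349,800 by €120,000, which is 96 full-or-partial €1,250 increments; reduction = 96 × €90 = €8,640, leaving €4,995.
Difference: |€13,635 − €4,995| = €8,640.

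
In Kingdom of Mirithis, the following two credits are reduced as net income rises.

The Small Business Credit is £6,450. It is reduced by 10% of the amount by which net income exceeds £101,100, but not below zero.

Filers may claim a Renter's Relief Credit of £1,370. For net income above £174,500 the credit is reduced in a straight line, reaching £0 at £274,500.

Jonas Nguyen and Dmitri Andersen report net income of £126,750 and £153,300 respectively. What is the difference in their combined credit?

Jonas (£126,750): Small Business Credit: 10% of the £25,650 excess over £101,100 is £2,565; credit = £6,450 − £2,565 = £3,885. Renter's Relief Credit: £126,750 is at or below the £174,500 threshold, so the full £1,370 applies. total £3,885 + £1,370 = £5,255
Dmitri (£153,300): Small Business Credit: 10% of the £52,200 excess over £101,100 is £5,220; credit = £6,450 − £5,220 = £1,230. Renter's Relief Credit: £153,300 is at or below the £174,500 threshold, so the full £1,370 applies. total £1,230 + £1,370 = £2,600
Difference: |£5,255 − £2,600| = £2,655.

£2,655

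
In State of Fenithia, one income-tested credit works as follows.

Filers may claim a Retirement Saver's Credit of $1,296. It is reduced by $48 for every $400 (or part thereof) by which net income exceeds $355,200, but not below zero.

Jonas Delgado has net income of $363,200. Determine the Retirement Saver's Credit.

Retirement Saver's Credit: income exceeds $355,200 by $8,000, which is 20 full-or-partial $400 increments; reduction = 20 × $48 = $960, leaving $336.

$336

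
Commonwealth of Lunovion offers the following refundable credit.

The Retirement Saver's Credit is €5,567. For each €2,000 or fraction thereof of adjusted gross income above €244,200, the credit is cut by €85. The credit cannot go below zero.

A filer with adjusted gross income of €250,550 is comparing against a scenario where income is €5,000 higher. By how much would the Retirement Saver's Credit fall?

€170

At €250,550 — income exceeds €244,200 by €6,350, which is 4 full-or-partial €2,000 increments; reduction = 4 × €85 = €340, leaving €5,227.
At €255,550 — income exceeds €244,200 by €11,350, which is 6 full-or-partial €2,000 increments; reduction = 6 × €85 = €510, leaving €5,057.
Lost: €5,227 − €5,057 = €170.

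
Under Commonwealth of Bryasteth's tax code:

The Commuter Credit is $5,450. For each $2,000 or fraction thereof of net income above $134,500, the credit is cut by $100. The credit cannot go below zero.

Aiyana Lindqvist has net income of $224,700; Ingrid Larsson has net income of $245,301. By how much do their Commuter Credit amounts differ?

$850

Aiyana ($224,700): Commuter Credit: income exceeds $134,500 by $90,200, which is 46 full-or-partial $2,000 increments; reduction = 46 × $100 = $4,600, leaving $850.
Ingrid ($245,301): Commuter Credit: income exceeds $134,500 by $110,801 → 56 increments × $100 = $5,600 ≥ base, so the credit is $0.
Difference: |$850 − $0| = $850.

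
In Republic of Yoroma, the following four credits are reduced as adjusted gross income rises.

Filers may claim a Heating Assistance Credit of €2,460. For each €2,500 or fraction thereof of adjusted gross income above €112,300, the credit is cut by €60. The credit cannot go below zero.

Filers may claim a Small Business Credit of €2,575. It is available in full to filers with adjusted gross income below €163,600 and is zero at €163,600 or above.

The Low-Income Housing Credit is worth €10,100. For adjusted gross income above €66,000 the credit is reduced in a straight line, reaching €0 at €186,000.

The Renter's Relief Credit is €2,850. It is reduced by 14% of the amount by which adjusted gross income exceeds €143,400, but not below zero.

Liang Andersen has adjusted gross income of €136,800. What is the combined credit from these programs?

Heating Assistance Credit: income exceeds €112,300 by €24,500, which is 10 full-or-partial €2,500 increments; reduction = 10 × €60 = €600, leaving €1,860.
Small Business Credit: €136,800 is below the €163,600 cutoff, so the full €2,575 applies.
Low-Income Housing Credit: €136,800 is €70,800 into a €120,000 phase-out range, leaving 49,200/120,000 of the credit: €10,100 × 49,200/120,000 = €4,141.
Renter's Relief Credit: €136,800 is at or below the €143,400 threshold, so the full €2,850 applies.
Total: €1,860 + €2,575 + €4,141 + €2,850 = €11,426.

€11,426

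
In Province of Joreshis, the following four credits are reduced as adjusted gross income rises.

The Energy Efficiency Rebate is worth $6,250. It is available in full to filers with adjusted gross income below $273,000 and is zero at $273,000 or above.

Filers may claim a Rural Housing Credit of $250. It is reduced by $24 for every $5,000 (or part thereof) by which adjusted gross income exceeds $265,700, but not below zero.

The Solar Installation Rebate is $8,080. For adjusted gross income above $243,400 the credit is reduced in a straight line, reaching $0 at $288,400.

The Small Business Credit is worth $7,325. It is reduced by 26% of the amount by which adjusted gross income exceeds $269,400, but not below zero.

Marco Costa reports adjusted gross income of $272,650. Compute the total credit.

$15,760

Energy Efficiency Rebate: $272,650 is below the $273,000 cutoff, so the full $6,250 applies.
Rural Housing Credit: income exceeds $265,700 by $6,950, which is 2 full-or-partial $5,000 increments; reduction = 2 × $24 = $48, leaving $202.
Solar Installation Rebate: $272,650 is $29,250 into a $45,000 phase-out range, leaving 15,750/45,000 of the credit: $8,080 × 15,750/45,000 = $2,828.
Small Business Credit: 26% of the $3,250 excess over $269,400 is $845; credit = $7,325 − $845 = $6,480.
Total: $6,250 + $202 + $2,828 + $6,480 = $15,760.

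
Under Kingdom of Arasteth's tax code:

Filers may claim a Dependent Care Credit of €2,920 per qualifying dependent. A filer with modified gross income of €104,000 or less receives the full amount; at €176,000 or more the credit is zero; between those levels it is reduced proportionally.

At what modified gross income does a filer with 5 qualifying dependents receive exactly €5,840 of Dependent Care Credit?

Full credit = 5 × €2,920 = €14,600.
€5,840 is 5,840/14,600 of the full €14,600, so 8,760/14,600 of the €72,000 range has been used: income = €104,000 + €72,000 × 8,760/14,600 = €147,200.

€147,200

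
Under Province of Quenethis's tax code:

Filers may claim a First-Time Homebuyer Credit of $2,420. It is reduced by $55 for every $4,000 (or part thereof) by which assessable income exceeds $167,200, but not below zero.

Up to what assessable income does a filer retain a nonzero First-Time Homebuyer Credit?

$339,200

After 43 increments the reduction is 43 × $55 = $2,365, leaving $55; one more increment wipes it out. Increment 43 ends at excess 43 × $4,000 = $172,000, so the highest qualifying income is $167,200 + $172,000 = $339,200.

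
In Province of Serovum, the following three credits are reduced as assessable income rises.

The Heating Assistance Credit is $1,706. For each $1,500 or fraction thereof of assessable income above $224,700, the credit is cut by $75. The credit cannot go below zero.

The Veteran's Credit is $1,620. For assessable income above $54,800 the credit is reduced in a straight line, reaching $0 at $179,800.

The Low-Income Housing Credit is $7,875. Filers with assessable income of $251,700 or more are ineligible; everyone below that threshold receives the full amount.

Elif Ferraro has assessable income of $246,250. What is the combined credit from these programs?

$8,456

Heating Assistance Credit: income exceeds $224,700 by $21,550, which is 15 full-or-partial $1,500 increments; reduction = 15 × $75 = $1,125, leaving $581.
Veteran's Credit: $246,250 is at or above $179,800, so the credit is $0.
Low-Income Housing Credit: $246,250 is below the $251,700 cutoff, so the full $7,875 applies.
Total: $581 + $0 + $7,875 = $8,456.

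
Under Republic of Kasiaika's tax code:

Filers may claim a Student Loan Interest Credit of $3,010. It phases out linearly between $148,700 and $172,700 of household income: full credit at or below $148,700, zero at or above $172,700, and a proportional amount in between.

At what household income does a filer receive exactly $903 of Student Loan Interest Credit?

$903 is 903/3,010 of the full $3,010, so 2,107/3,010 of the $24,000 range has been used: income = $148,700 + $24,000 × 2,107/3,010 = $165,500.

$165,500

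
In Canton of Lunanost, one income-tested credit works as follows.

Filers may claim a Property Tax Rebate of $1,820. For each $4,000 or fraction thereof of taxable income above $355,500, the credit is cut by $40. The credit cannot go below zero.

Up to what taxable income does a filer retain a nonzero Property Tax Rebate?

$535,500

After 45 increments the reduction is 45 × $40 = $1,800, leaving $20; one more increment wipes it out. Increment 45 ends at excess 45 × $4,000 = $180,000, so the highest qualifying income is $355,500 + $180,000 = $535,500.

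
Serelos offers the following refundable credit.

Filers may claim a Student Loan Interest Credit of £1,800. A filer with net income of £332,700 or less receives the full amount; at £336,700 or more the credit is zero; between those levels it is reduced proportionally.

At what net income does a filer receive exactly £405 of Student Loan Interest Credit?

£405 is 405/1,800 of the full £1,800, so 1,395/1,800 of the £4,000 range has been used: income = £332,700 + £4,000 × 1,395/1,800 = £335,800.

£335,800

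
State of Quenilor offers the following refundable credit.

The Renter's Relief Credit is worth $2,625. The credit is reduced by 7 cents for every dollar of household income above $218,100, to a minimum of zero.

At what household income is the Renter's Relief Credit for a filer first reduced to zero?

The credit falls by 7% of each dollar above $218,100, so it reaches zero when the excess is $2,625 / 7% = $37,500: income = $218,100 + $37,500 = $255,600.

$255,600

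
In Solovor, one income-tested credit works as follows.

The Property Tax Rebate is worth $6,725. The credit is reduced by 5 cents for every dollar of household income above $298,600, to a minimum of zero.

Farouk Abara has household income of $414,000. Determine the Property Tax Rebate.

$955

Property Tax Rebate: 5% of the $115,400 excess over $298,600 is $5,770; credit = $6,725 − $5,770 = $955.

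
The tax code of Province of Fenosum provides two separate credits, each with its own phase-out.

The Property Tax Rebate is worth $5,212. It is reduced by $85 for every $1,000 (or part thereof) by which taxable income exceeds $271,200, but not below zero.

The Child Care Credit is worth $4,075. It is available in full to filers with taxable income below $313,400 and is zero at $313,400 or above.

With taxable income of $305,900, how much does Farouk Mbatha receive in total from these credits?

$6,312

Property Tax Rebate: income exceeds $271,200 by $34,700, which is 35 full-or-partial $1,000 increments; reduction = 35 × $85 = $2,975, leaving $2,237.
Child Care Credit: $305,900 is below the $313,400 cutoff, so the full $4,075 applies.
Total: $2,237 + $4,075 = $6,312.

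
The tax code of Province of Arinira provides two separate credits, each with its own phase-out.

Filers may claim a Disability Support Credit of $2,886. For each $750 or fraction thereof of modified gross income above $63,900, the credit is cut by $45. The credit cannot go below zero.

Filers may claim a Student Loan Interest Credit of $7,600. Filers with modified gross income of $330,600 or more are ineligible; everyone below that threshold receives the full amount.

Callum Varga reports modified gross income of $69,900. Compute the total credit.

Disability Support Credit: income exceeds $63,900 by $6,000, which is 8 full-or-partial $750 increments; reduction = 8 × $45 = $360, leaving $2,526.
Student Loan Interest Credit: $69,900 is below the $330,600 cutoff, so the full $7,600 applies.
Total: $2,526 + $7,600 = $10,126.

$10,126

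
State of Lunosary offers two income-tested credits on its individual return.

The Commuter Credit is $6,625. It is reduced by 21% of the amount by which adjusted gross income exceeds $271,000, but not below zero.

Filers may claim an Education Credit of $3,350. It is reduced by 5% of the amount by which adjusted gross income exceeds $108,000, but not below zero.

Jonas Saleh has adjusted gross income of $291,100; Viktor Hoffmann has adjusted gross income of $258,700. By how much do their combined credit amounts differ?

$4,221

Jonas ($291,100): Commuter Credit: 21% of the $20,100 excess over $271,000 is $4,221; credit = $6,625 − $4,221 = $2,404. Education Credit: 5% of the $183,100 excess over $108,000 is $9,155 ≥ base, so the credit is $0. total $2,404 + $0 = $2,404
Viktor ($258,700): Commuter Credit: $258,700 is at or below the $271,000 threshold, so the full $6,625 applies. Education Credit: 5% of the $150,700 excess over $108,000 is $7,535 ≥ base, so the credit is $0. total $6,625 + $0 = $6,625
Difference: |$2,404 − $6,625| = $4,221.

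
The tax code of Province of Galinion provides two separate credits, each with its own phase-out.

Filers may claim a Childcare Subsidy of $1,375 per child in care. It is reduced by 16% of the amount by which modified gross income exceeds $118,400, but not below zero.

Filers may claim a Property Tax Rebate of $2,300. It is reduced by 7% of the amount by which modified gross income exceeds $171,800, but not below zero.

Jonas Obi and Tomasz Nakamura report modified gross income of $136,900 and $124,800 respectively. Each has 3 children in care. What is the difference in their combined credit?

$1,936

Jonas ($136,900): Childcare Subsidy: base = 3 × $1,375 = $4,125. 16% of the $18,500 excess over $118,400 is $2,960; credit = $4,125 − $2,960 = $1,165. Property Tax Rebate: $136,900 is at or below the $171,800 threshold, so the full $2,300 applies. total $1,165 + $2,300 = $3,465
Tomasz ($124,800): Childcare Subsidy: base = 3 × $1,375 = $4,125. 16% of the $6,400 excess over $118,400 is $1,024; credit = $4,125 − $1,024 = $3,101. Property Tax Rebate: $124,800 is at or below the $171,800 threshold, so the full $2,300 applies. total $3,101 + $2,300 = $5,401
Difference: |$3,465 − $5,401| = $1,936.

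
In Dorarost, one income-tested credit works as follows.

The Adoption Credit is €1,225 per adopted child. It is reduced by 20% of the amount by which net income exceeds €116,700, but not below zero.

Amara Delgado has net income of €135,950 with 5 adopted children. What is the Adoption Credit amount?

Adoption Credit: base = 5 × €1,225 = €6,125. 20% of the €19,250 excess over €116,700 is €3,850; credit = €6,125 − €3,850 = €2,275.

€2,275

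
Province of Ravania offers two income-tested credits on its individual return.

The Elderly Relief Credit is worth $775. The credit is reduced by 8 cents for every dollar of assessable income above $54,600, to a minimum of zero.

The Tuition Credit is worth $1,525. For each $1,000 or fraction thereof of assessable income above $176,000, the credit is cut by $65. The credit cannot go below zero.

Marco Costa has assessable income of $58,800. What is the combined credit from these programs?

Elderly Relief Credit: 8% of the $4,200 excess over $54,600 is $336; credit = $775 − $336 = $439.
Tuition Credit: $58,800 is at or below the $176,000 threshold, so the full $1,525 applies.
Total: $439 + $1,525 = $1,964.

$1,964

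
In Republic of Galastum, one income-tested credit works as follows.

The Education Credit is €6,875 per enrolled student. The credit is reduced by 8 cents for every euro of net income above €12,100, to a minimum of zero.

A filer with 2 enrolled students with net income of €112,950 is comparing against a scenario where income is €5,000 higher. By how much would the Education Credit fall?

At €112,950 — base = 2 × €6,875 = €13,750. 8% of the €100,850 excess over €12,100 is €8,068; credit = €13,750 − €8,068 = €5,682.
At €117,950 — base = 2 × €6,875 = €13,750. 8% of the €105,850 excess over €12,100 is €8,468; credit = €13,750 − €8,468 = €5,282.
Lost: €5,682 − €5,282 = €400.

€400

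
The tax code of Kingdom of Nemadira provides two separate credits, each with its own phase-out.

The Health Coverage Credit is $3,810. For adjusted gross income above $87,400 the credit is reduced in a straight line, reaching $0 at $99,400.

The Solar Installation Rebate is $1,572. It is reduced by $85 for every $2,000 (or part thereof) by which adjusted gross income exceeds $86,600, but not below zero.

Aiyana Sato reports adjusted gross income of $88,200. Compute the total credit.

$5,043

Health Coverage Credit: $88,200 is $800 into a $12,000 phase-out range, leaving 11,200/12,000 of the credit: $3,810 × 11,200/12,000 = $3,556.
Solar Installation Rebate: income exceeds $86,600 by $1,600, which is 1 full-or-partial $2,000 increment; reduction = 1 × $85 = $85, leaving $1,487.
Total: $3,556 + $1,487 = $5,043.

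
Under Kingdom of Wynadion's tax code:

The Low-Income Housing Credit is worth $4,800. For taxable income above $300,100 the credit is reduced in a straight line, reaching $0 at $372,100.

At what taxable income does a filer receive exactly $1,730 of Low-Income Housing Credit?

$1,730 is 1,730/4,800 of the full $4,800, so 3,070/4,800 of the $72,000 range has been used: income = $300,100 + $72,000 × 3,070/4,800 = $346,150.

$346,150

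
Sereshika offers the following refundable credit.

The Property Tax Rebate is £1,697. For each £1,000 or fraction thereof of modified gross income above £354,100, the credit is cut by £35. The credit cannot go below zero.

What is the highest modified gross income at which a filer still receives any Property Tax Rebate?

After 48 increments the reduction is 48 × £35 = £1,680, leaving £17; one more increment wipes it out. Increment 48 ends at excess 48 × £1,000 = £48,000, so the highest qualifying income is £354,100 + £48,000 = £402,100.

£402,100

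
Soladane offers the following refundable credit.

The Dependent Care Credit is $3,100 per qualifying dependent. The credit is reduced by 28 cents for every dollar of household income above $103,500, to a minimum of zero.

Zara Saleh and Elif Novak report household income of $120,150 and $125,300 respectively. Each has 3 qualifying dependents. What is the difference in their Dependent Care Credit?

Zara ($120,150): Dependent Care Credit: base = 3 × $3,100 = $9,300. 28% of the $16,650 excess over $103,500 is $4,662; credit = $9,300 − $4,662 = $4,638.
Elif ($125,300): Dependent Care Credit: base = 3 × $3,100 = $9,300. 28% of the $21,800 excess over $103,500 is $6,104; credit = $9,300 − $6,104 = $3,196.
Difference: |$4,638 − $3,196| = $1,442.

$1,442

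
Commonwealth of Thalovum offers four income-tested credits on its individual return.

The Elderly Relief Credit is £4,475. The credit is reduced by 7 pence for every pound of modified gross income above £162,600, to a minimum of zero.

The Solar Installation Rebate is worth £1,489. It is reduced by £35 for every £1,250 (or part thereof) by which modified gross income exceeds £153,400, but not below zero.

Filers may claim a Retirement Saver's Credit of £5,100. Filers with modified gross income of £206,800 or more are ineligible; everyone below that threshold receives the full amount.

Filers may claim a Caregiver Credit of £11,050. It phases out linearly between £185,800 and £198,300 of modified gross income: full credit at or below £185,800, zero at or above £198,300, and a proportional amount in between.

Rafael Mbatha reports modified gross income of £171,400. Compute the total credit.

Elderly Relief Credit: 7% of the £8,800 excess over £162,600 is £616; credit = £4,475 − £616 = £3,859.
Solar Installation Rebate: income exceeds £153,400 by £18,000, which is 15 full-or-partial £1,250 increments; reduction = 15 × £35 = £525, leaving £964.
Retirement Saver's Credit: £171,400 is below the £206,800 cutoff, so the full £5,100 applies.
Caregiver Credit: £171,400 is at or below the £185,800 threshold, so the full £11,050 applies.
Total: £3,859 + £964 + £5,100 + £11,050 = £20,973.

£20,973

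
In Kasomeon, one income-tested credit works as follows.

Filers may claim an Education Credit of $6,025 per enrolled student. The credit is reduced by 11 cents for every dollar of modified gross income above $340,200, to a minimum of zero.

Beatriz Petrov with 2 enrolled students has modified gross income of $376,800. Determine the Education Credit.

$8,024

Education Credit: base = 2 × $6,025 = $12,050. 11% of the $36,600 excess over $340,200 is $4,026; credit = $12,050 − $4,026 = $8,024.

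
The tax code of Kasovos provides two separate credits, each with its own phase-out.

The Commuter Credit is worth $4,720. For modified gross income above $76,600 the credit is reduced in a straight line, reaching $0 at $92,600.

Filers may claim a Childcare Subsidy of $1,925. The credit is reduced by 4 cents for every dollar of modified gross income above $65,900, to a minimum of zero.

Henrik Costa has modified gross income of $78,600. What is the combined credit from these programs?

$5,547

Commuter Credit: $78,600 is $2,000 into a $16,000 phase-out range, leaving 14,000/16,000 of the credit: $4,720 × 14,000/16,000 = $4,130.
Childcare Subsidy: 4% of the $12,700 excess over $65,900 is $508; credit = $1,925 − $508 = $1,417.
Total: $4,130 + $1,417 = $5,547.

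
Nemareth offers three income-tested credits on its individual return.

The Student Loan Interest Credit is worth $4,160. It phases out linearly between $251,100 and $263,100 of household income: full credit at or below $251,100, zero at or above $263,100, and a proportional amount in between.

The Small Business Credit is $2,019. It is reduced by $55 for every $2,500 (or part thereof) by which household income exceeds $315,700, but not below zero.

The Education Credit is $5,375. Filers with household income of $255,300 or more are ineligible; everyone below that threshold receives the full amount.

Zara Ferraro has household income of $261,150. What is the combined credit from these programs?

Student Loan Interest Credit: $261,150 is $10,050 into a $12,000 phase-out range, leaving 1,950/12,000 of the credit: $4,160 × 1,950/12,000 = $676.
Small Business Credit: $261,150 is at or below the $315,700 threshold, so the full $2,019 applies.
Education Credit: $261,150 meets or exceeds the $255,300 cutoff, so the credit is $0.
Total: $676 + $2,019 + $0 = $2,695.

$2,695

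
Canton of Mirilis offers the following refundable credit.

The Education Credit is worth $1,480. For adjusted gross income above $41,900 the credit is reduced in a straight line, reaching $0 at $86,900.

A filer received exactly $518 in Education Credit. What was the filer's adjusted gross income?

$71,150

$518 is 518/1,480 of the full $1,480, so 962/1,480 of the $45,000 range has been used: income = $41,900 + $45,000 × 962/1,480 = $71,150.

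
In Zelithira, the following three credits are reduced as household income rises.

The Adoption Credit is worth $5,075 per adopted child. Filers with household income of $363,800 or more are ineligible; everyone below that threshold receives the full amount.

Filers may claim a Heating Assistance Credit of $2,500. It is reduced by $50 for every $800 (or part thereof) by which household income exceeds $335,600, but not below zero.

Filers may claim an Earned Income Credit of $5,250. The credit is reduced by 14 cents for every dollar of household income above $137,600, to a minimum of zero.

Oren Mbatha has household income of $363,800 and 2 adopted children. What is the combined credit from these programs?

Adoption Credit: base = 2 × $5,075 = $10,150. $363,800 meets or exceeds the $363,800 cutoff, so the credit is $0.
Heating Assistance Credit: income exceeds $335,600 by $28,200, which is 36 full-or-partial $800 increments; reduction = 36 × $50 = $1,800, leaving $700.
Earned Income Credit: 14% of the $226,200 excess over $137,600 is $31,668 ≥ base, so the credit is $0.
Total: $0 + $700 + $0 = $700.

$700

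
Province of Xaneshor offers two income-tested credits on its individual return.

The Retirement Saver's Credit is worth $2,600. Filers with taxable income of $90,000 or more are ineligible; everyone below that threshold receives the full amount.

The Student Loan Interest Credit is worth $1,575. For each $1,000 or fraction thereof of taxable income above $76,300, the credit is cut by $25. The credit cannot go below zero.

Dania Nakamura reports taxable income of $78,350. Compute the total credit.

Retirement Saver's Credit: $78,350 is below the $90,000 cutoff, so the full $2,600 applies.
Student Loan Interest Credit: income exceeds $76,300 by $2,050, which is 3 full-or-partial $1,000 increments; reduction = 3 × $25 = $75, leaving $1,500.
Total: $2,600 + $1,500 = $4,100.

$4,100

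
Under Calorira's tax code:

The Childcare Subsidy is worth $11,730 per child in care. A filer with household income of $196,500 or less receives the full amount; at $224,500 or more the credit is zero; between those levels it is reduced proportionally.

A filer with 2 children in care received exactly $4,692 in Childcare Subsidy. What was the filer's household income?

$218,900

Full credit = 2 × $11,730 = $23,460.
$4,692 is 4,692/23,460 of the full $23,460, so 18,768/23,460 of the $28,000 range has been used: income = $196,500 + $28,000 × 18,768/23,460 = $218,900.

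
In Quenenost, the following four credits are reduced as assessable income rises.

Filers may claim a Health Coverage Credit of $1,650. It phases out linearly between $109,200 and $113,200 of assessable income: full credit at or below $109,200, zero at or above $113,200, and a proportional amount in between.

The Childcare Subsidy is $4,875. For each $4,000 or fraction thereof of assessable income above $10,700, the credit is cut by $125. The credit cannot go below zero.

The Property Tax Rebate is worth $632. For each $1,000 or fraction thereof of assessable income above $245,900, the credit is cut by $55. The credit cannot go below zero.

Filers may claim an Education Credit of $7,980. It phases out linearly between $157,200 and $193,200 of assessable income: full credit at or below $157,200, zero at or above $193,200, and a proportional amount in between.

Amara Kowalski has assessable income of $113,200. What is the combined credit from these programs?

Health Coverage Credit: $113,200 is at or above $113,200, so the credit is $0.
Childcare Subsidy: income exceeds $10,700 by $102,500, which is 26 full-or-partial $4,000 increments; reduction = 26 × $125 = $3,250, leaving $1,625.
Property Tax Rebate: $113,200 is at or below the $245,900 threshold, so the full $632 applies.
Education Credit: $113,200 is at or below the $157,200 threshold, so the full $7,980 applies.
Total: $0 + $1,625 + $632 + $7,980 = $10,237.

$10,237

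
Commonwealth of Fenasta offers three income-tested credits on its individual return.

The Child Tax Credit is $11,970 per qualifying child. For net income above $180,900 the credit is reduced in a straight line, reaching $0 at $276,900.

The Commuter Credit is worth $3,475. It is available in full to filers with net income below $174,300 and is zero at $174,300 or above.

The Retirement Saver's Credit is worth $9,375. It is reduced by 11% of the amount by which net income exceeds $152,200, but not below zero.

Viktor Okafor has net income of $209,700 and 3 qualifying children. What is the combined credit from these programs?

$28,187

Child Tax Credit: base = 3 × $11,970 = $35,910. $209,700 is $28,800 into a $96,000 phase-out range, leaving 67,200/96,000 of the credit: $35,910 × 67,200/96,000 = $25,137.
Commuter Credit: $209,700 meets or exceeds the $174,300 cutoff, so the credit is $0.
Retirement Saver's Credit: 11% of the $57,500 excess over $152,200 is $6,325; credit = $9,375 − $6,325 = $3,050.
Total: $25,137 + $0 + $3,050 = $28,187.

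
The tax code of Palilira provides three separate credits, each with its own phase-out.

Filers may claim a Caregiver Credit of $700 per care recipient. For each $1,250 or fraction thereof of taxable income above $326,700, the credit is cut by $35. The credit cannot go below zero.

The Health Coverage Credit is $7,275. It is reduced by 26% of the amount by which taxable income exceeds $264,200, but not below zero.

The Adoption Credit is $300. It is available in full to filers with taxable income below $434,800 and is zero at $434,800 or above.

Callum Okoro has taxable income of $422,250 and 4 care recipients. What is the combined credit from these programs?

Caregiver Credit: base = 4 × $700 = $2,800. income exceeds $326,700 by $95,550, which is 77 full-or-partial $1,250 increments; reduction = 77 × $35 = $2,695, leaving $105.
Health Coverage Credit: 26% of the $158,050 excess over $264,200 is $41,093 ≥ base, so the credit is $0.
Adoption Credit: $422,250 is below the $434,800 cutoff, so the full $300 applies.
Total: $105 + $0 + $300 = $405.

$405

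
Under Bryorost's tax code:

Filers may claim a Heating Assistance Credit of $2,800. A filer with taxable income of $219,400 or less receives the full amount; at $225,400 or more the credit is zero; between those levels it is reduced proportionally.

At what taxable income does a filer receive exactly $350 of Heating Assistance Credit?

$224,650

$350 is 350/2,800 of the full $2,800, so 2,450/2,800 of the $6,000 range has been used: income = $219,400 + $6,000 × 2,450/2,800 = $224,650.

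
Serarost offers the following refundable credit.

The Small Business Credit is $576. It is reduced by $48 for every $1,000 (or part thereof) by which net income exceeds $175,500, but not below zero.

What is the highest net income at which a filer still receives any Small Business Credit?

After 11 increments the reduction is 11 × $48 = $528, leaving $48; one more increment wipes it out. Increment 11 ends at excess 11 × $1,000 = $11,000, so the highest qualifying income is $175,500 + $11,000 = $186,500.

$186,500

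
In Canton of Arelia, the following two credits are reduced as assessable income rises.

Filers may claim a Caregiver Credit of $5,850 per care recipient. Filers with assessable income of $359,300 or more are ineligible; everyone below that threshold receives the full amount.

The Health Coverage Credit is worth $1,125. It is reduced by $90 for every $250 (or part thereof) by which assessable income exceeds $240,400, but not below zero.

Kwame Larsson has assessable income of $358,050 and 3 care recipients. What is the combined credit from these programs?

Caregiver Credit: base = 3 × $5,850 = $17,550. $358,050 is below the $359,300 cutoff, so the full $17,550 applies.
Health Coverage Credit: income exceeds $240,400 by $117,650 → 471 increments × $90 = $42,390 ≥ base, so the credit is $0.
Total: $17,550 + $0 = $17,550.

$17,550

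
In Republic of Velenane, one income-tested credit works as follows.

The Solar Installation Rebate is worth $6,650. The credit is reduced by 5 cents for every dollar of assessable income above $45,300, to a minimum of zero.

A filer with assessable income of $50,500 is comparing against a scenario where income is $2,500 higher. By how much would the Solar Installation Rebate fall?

At $50,500 — 5% of the $5,200 excess over $45,300 is $260; credit = $6,650 − $260 = $6,390.
At $53,000 — 5% of the $7,700 excess over $45,300 is $385; credit = $6,650 − $385 = $6,265.
Lost: $6,390 − $6,265 = $125.

$125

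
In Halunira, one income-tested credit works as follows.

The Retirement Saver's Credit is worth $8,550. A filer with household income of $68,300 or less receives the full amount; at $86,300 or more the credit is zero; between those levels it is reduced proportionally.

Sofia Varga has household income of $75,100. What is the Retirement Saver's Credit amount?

$5,320

Retirement Saver's Credit: $75,100 is $6,800 into a $18,000 phase-out range, leaving 11,200/18,000 of the credit: $8,550 × 11,200/18,000 = $5,320.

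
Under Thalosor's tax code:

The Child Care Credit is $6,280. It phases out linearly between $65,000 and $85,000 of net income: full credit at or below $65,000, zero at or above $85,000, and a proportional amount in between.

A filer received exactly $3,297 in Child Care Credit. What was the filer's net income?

$3,297 is 3,297/6,280 of the full $6,280, so 2,983/6,280 of the $20,000 range has been used: income = $65,000 + $20,000 × 2,983/6,280 = $74,500.

$74,500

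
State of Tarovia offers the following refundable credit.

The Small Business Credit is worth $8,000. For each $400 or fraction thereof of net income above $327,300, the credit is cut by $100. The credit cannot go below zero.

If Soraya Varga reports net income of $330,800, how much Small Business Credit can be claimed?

Small Business Credit: income exceeds $327,300 by $3,500, which is 9 full-or-partial $400 increments; reduction = 9 × $100 = $900, leaving $7,100.

$7,100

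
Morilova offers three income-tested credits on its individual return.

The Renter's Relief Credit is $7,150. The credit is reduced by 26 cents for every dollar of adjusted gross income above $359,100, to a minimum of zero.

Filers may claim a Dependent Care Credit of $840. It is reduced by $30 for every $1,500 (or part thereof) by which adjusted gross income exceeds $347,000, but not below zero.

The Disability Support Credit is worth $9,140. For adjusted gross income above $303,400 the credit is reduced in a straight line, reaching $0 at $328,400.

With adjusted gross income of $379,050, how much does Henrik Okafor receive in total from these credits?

Renter's Relief Credit: 26% of the $19,950 excess over $359,100 is $5,187; credit = $7,150 − $5,187 = $1,963.
Dependent Care Credit: income exceeds $347,000 by $32,050, which is 22 full-or-partial $1,500 increments; reduction = 22 × $30 = $660, leaving $180.
Disability Support Credit: $379,050 is at or above $328,400, so the credit is $0.
Total: $1,963 + $180 + $0 = $2,143.

$2,143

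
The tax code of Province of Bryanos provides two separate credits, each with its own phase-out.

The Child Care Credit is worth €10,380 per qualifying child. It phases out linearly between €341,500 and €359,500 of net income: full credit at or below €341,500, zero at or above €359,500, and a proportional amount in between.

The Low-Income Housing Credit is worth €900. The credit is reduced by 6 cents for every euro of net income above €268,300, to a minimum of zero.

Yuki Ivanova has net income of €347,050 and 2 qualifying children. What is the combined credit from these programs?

€14,359

Child Care Credit: base = 2 × €10,380 = €20,760. €347,050 is €5,550 into a €18,000 phase-out range, leaving 12,450/18,000 of the credit: €20,760 × 12,450/18,000 = €14,359.
Low-Income Housing Credit: 6% of the €78,750 excess over €268,300 is €4,725 ≥ base, so the credit is €0.
Total: €14,359 + €0 = €14,359.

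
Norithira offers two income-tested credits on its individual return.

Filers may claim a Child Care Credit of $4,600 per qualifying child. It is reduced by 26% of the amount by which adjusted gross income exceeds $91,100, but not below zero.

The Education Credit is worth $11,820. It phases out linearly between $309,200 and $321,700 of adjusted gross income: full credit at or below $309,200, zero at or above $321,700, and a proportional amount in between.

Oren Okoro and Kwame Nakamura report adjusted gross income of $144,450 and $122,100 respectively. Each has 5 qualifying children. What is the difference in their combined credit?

Oren ($144,450): Child Care Credit: base = 5 × $4,600 = $23,000. 26% of the $53,350 excess over $91,100 is $13,871; credit = $23,000 − $13,871 = $9,129. Education Credit: $144,450 is at or below the $309,200 threshold, so the full $11,820 applies. total $9,129 + $11,820 = $20,949
Kwame ($122,100): Child Care Credit: base = 5 × $4,600 = $23,000. 26% of the $31,000 excess over $91,100 is $8,060; credit = $23,000 − $8,060 = $14,940. Education Credit: $122,100 is at or below the $309,200 threshold, so the full $11,820 applies. total $14,940 + $11,820 = $26,760
Difference: |$20,949 − $26,760| = $5,811.

$5,811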